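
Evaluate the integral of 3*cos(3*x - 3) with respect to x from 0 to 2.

2*sin(3)

Let u = 3*x - 3, so du = 3 dx. When x = 0, u = -3; when x = 2, u = 3.
The integral becomes ∫ cos(u) du from -3 to 3, with antiderivative sin(u).
Back in x: F(x) = sin(3*x - 3).
Then F(2) - F(0) = (sin(3)) - (-sin(3)) = 2*sin(3).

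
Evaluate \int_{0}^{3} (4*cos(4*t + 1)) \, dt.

Let u = 4*t + 1, so du = 4 dt. When t = 0, u = 1; when t = 3, u = 13.
The integral becomes ∫ cos(u) du from 1 to 13, with antiderivative sin(u).
Back in t: F(t) = sin(4*t + 1).
Then F(3) - F(0) = (sin(13)) - (sin(1)) = -sin(1) + sin(13).

-sin(1) + sin(13)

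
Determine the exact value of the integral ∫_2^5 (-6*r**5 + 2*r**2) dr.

By the power rule, an antiderivative is F(r) = -r**6 + 2*r**3/3.
Then F(5) - F(2) = (-46625/3) - (-176/3) = -15483.

-15483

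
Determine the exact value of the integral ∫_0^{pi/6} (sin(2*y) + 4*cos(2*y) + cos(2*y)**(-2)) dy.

1/4 + 3*sqrt(3)/2

An antiderivative is F(y) = 2*sin(2*y) - cos(2*y)/2 + tan(2*y)/2.
Then F(pi/6) - F(0) = (-1/4 + 3*sqrt(3)/2) - (-1/2) = 1/4 + 3*sqrt(3)/2.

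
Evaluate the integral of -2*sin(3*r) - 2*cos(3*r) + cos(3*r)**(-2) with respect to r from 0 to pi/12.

-1/3

An antiderivative is F(r) = -2*sin(3*r)/3 + 2*cos(3*r)/3 + tan(3*r)/3.
Then F(pi/12) - F(0) = (1/3) - (2/3) = -1/3.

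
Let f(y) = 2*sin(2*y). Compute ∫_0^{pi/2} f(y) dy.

2

An antiderivative is F(y) = -cos(2*y).
Then F(pi/2) - F(0) = (1) - (-1) = 2.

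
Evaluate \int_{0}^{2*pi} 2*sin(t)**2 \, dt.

2*pi

Use the identity sin^2(t) = (1 - cos(2*t))/2.
An antiderivative is F(t) = t - sin(2*t)/2.
Then F(2*pi) - F(0) = (2*pi) - (0) = 2*pi.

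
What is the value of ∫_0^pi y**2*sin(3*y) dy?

Integrate by parts twice (u = y^2, dv = sin(3*y) dy).
An antiderivative is F(y) = -y**2*cos(3*y)/3 + 2*y*sin(3*y)/9 + 2*cos(3*y)/27.
Then F(pi) - F(0) = (-2/27 + pi**2/3) - (2/27) = -4/27 + pi**2/3.

-4/27 + pi**2/3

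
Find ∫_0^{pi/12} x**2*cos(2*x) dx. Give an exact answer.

-1/8 + pi**2/576 + sqrt(3)*pi/48

Integrate by parts twice (u = x^2, dv = cos(2*x) dx).
An antiderivative is F(x) = x**2*sin(2*x)/2 + x*cos(2*x)/2 - sin(2*x)/4.
Then F(pi/12) - F(0) = (-1/8 + pi**2/576 + sqrt(3)*pi/48) - (0) = -1/8 + pi**2/576 + sqrt(3)*pi/48.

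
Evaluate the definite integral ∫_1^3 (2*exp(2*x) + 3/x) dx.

-exp(2) + log(27) + exp(6)

An antiderivative is F(x) = exp(2*x) + 3*log(x).
Then F(3) - F(1) = (log(27) + exp(6)) - (exp(2)) = -exp(2) + log(27) + exp(6).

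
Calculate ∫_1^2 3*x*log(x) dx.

Integrate by parts once (u = ln x, dv = 3*x dx).
An antiderivative is F(x) = 3*x**2*(2*log(x) - 1)/4.
Then F(2) - F(1) = (-3 + log(64)) - (-3/4) = -9/4 + log(64).

-9/4 + log(64)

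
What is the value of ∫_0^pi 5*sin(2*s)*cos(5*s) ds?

Use the identity sin(2*s)cos(5*s) = [sin(7*s) + sin(-3*s)]/2.
An antiderivative is F(s) = 5*cos(3*s)/6 - 5*cos(7*s)/14.
Then F(pi) - F(0) = (-10/21) - (10/21) = -20/21.

-20/21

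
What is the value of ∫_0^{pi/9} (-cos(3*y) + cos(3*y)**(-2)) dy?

sqrt(3)/6

An antiderivative is F(y) = -sin(3*y)/3 + tan(3*y)/3.
Then F(pi/9) - F(0) = (sqrt(3)/6) - (0) = sqrt(3)/6.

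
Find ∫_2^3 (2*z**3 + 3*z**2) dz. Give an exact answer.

By the power rule, an antiderivative is F(z) = z**4/2 + z**3.
Then F(3) - F(2) = (135/2) - (16) = 103/2.

103/2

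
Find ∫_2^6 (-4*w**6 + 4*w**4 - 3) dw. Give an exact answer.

-5379748/35

By the power rule, an antiderivative is F(w) = -4*w**7/7 + 4*w**5/5 - 3*w.
Then F(6) - F(2) = (-5381622/35) - (-1874/35) = -5379748/35.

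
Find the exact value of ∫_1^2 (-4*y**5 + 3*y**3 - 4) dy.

-139/4

By the power rule, an antiderivative is F(y) = -2*y**6/3 + 3*y**4/4 - 4*y.
Then F(2) - F(1) = (-116/3) - (-47/12) = -139/4.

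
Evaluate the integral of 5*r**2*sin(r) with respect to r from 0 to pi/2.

-10 + 5*pi

Integrate by parts twice (u = r^2, dv = 5*sin(r) dr).
An antiderivative is F(r) = -5*r**2*cos(r) + 10*r*sin(r) + 10*cos(r).
Then F(pi/2) - F(0) = (5*pi) - (10) = -10 + 5*pi.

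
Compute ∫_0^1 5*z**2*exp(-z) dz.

Integrate by parts twice (u = z^2, dv = 5*exp(-z) dz).
An antiderivative is F(z) = (-5*z**2 - 10*z - 10)*exp(-z).
Then F(1) - F(0) = (-25*exp(-1)) - (-10) = 10 - 25*exp(-1).

10 - 25*exp(-1)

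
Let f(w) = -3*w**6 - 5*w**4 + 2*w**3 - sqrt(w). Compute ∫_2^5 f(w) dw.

-507021/14 - 10*sqrt(5)/3 + 4*sqrt(2)/3

By the power rule, an antiderivative is F(w) = -3*w**7/7 - w**5 + w**4/2 - 2*w**(3/2)/3.
Then F(5) - F(2) = (-508125/14 - 10*sqrt(5)/3) - (-552/7 - 4*sqrt(2)/3) = -507021/14 - 10*sqrt(5)/3 + 4*sqrt(2)/3.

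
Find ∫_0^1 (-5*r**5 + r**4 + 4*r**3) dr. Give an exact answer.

11/30

By the power rule, an antiderivative is F(r) = -5*r**6/6 + r**5/5 + r**4.
Then F(1) - F(0) = (11/30) - (0) = 11/30.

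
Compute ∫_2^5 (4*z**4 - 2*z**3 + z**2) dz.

22089/10

By the power rule, an antiderivative is F(z) = 4*z**5/5 - z**4/2 + z**3/3.
Then F(5) - F(2) = (13375/6) - (304/15) = 22089/10.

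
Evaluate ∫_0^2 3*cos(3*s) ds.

sin(6)

Let u = 3*s, so du = 3 ds. When s = 0, u = 0; when s = 2, u = 6.
The integral becomes ∫ cos(u) du from 0 to 6, with antiderivative sin(u).
Back in s: F(s) = sin(3*s).
Then F(2) - F(0) = (sin(6)) - (0) = sin(6).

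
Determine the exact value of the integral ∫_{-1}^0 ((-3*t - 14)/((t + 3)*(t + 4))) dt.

-7*log(3) + 9*log(2)

Factor the denominator: t**2 + 7*t + 12 = (t + 4)(t + 3).
Partial fractions: (-3*t - 14)/((t + 3)*(t + 4)) = 2/(t + 4) - 5/(t + 3).
An antiderivative is F(t) = -5*log(t + 3) + 2*log(t + 4).
Then F(0) - F(-1) = (-5*log(3) + 4*log(2)) - (log(9/32)) = -7*log(3) + 9*log(2).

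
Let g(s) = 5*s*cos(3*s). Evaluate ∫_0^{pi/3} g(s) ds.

Integrate by parts once (u = s, dv = 5*cos(3*s) ds).
An antiderivative is F(s) = 5*s*sin(3*s)/3 + 5*cos(3*s)/9.
Then F(pi/3) - F(0) = (-5/9) - (5/9) = -10/9.

-10/9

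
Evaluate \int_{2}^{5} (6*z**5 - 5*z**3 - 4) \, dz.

59151/4

By the power rule, an antiderivative is F(z) = z**6 - 5*z**4/4 - 4*z.
Then F(5) - F(2) = (59295/4) - (36) = 59151/4.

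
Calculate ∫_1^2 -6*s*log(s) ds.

Integrate by parts once (u = ln s, dv = -6*s ds).
An antiderivative is F(s) = -3*s**2*(2*log(s) - 1)/2.
Then F(2) - F(1) = (6 - 12*log(2)) - (3/2) = 9/2 - 12*log(2).

9/2 - 12*log(2)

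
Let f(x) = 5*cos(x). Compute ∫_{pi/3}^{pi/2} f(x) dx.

An antiderivative is F(x) = 5*sin(x).
Then F(pi/2) - F(pi/3) = (5) - (5*sqrt(3)/2) = 5 - 5*sqrt(3)/2.

5 - 5*sqrt(3)/2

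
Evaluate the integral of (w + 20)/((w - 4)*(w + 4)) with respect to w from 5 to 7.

Factor the denominator: w**2 - 16 = (w + 4)(w - 4).
Partial fractions: (w + 20)/((w - 4)*(w + 4)) = -2/(w + 4) + 3/(w - 4).
An antiderivative is F(w) = 3*log(w - 4) - 2*log(w + 4).
Then F(7) - F(5) = (-2*log(11) + 3*log(3)) - (-log(81)) = -2*log(11) + 7*log(3).

-2*log(11) + 7*log(3)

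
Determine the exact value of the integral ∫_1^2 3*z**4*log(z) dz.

Integrate by parts once (u = ln z, dv = 3*z**4 dz).
An antiderivative is F(z) = 3*z**5*(5*log(z) - 1)/25.
Then F(2) - F(1) = (-96/25 + 96*log(2)/5) - (-3/25) = -93/25 + 96*log(2)/5.

-93/25 + 96*log(2)/5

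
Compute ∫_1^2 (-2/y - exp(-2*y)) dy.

(-4*exp(4)*log(2) - exp(2) + 1)*exp(-4)/2

An antiderivative is F(y) = -2*log(y) + exp(-2*y)/2.
Then F(2) - F(1) = (-2*log(2) + exp(-4)/2) - (exp(-2)/2) = (-4*exp(4)*log(2) - exp(2) + 1)*exp(-4)/2.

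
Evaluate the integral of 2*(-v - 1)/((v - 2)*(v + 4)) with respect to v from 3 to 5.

Factor the denominator: v**2 + 2*v - 8 = (v + 4)(v - 2).
Partial fractions: 2*(-v - 1)/((v - 2)*(v + 4)) = -1/(v + 4) - 1/(v - 2).
An antiderivative is F(v) = -log(v - 2) - log(v + 4).
Then F(5) - F(3) = (-log(27)) - (-log(7)) = log(7/27).

log(7/27)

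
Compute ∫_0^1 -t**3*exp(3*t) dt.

-4*exp(3)/27 - 2/27

Integrate by parts 3 times (u = t^3, dv = -exp(3*t) dt).
An antiderivative is F(t) = (-9*t**3 + 9*t**2 - 6*t + 2)*exp(3*t)/27.
Then F(1) - F(0) = (-4*exp(3)/27) - (2/27) = -4*exp(3)/27 - 2/27.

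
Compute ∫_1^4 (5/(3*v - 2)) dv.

5*log(10)/3

An antiderivative is F(v) = 5*log(3*v - 2)/3.
Then F(4) - F(1) = (5*log(10)/3) - (0) = 5*log(10)/3.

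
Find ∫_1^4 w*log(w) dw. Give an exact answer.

-15/4 + 16*log(2)

Integrate by parts once (u = ln w, dv = w dw).
An antiderivative is F(w) = w**2*(2*log(w) - 1)/4.
Then F(4) - F(1) = (-4 + 16*log(2)) - (-1/4) = -15/4 + 16*log(2).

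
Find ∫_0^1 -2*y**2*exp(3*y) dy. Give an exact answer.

4/27 - 10*exp(3)/27

Integrate by parts twice (u = y^2, dv = -2*exp(3*y) dy).
An antiderivative is F(y) = (-18*y**2 + 12*y - 4)*exp(3*y)/27.
Then F(1) - F(0) = (-10*exp(3)/27) - (-4/27) = 4/27 - 10*exp(3)/27.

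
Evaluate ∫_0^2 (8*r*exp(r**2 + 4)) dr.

-4*(1 - exp(4))*exp(4)

Let u = r**2 + 4, so du = 2*r dr. When r = 0, u = 4; when r = 2, u = 8.
The integral becomes 4·∫ exp(u) du from 4 to 8, with antiderivative 4*exp(u).
Back in r: F(r) = 4*exp(r**2 + 4).
Then F(2) - F(0) = (4*exp(8)) - (4*exp(4)) = -4*(1 - exp(4))*exp(4).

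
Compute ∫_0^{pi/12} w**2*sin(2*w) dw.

-1/4 - sqrt(3)*pi**2/576 + pi/48 + sqrt(3)/8

Integrate by parts twice (u = w^2, dv = sin(2*w) dw).
An antiderivative is F(w) = -w**2*cos(2*w)/2 + w*sin(2*w)/2 + cos(2*w)/4.
Then F(pi/12) - F(0) = (-sqrt(3)*pi**2/576 + pi/48 + sqrt(3)/8) - (1/4) = -1/4 - sqrt(3)*pi**2/576 + pi/48 + sqrt(3)/8.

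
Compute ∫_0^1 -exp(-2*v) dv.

(1 - exp(2))*exp(-2)/2

An antiderivative is F(v) = exp(-2*v)/2.
Then F(1) - F(0) = (exp(-2)/2) - (1/2) = (1 - exp(2))*exp(-2)/2.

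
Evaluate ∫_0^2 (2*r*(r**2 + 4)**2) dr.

Let u = r**2 + 4, so du = 2*r dr. When r = 0, u = 4; when r = 2, u = 8.
The integral becomes ∫ u**2 du from 4 to 8, with antiderivative u**3/3.
Back in r: F(r) = (r**2 + 4)**3/3.
Then F(2) - F(0) = (512/3) - (64/3) = 448/3.

448/3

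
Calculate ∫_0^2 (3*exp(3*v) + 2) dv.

3 + exp(6)

An antiderivative is F(v) = exp(3*v) + 2*v.
Then F(2) - F(0) = (4 + exp(6)) - (1) = 3 + exp(6).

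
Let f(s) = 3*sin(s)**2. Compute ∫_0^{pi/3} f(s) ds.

Use the identity sin^2(s) = (1 - cos(2*s))/2.
An antiderivative is F(s) = 3*s/2 - 3*sin(2*s)/4.
Then F(pi/3) - F(0) = (-3*sqrt(3)/8 + pi/2) - (0) = -3*sqrt(3)/8 + pi/2.

-3*sqrt(3)/8 + pi/2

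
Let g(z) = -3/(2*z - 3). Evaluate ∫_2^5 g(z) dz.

An antiderivative is F(z) = -3*log(2*z - 3)/2.
Then F(5) - F(2) = (-3*log(7)/2) - (0) = -3*log(7)/2.

-3*log(7)/2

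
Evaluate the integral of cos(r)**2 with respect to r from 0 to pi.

pi/2

Use the identity cos^2(r) = (1 + cos(2*r))/2.
An antiderivative is F(r) = r/2 + sin(2*r)/4.
Then F(pi) - F(0) = (pi/2) - (0) = pi/2.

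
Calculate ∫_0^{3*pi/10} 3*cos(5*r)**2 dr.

9*pi/20

Use the identity cos^2(5*r) = (1 + cos(10*r))/2.
An antiderivative is F(r) = 3*r/2 + 3*sin(10*r)/20.
Then F(3*pi/10) - F(0) = (9*pi/20) - (0) = 9*pi/20.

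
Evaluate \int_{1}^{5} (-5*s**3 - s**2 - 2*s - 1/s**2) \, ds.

-12692/15

By the power rule, an antiderivative is F(s) = -5*s**4/4 - s**3/3 - s**2 + 1/s.
Then F(5) - F(1) = (-50863/60) - (-19/12) = -12692/15.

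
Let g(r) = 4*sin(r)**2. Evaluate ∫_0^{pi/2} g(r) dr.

pi

Use the identity sin^2(r) = (1 - cos(2*r))/2.
An antiderivative is F(r) = 2*r - sin(2*r).
Then F(pi/2) - F(0) = (pi) - (0) = pi.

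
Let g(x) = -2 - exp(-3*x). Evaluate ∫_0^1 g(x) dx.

An antiderivative is F(x) = -2*x + exp(-3*x)/3.
Then F(1) - F(0) = (-2 + exp(-3)/3) - (1/3) = -7/3 + exp(-3)/3.

-7/3 + exp(-3)/3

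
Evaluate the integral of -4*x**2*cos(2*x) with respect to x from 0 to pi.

-2*pi

Integrate by parts twice (u = x^2, dv = -4*cos(2*x) dx).
An antiderivative is F(x) = -2*x**2*sin(2*x) - 2*x*cos(2*x) + sin(2*x).
Then F(pi) - F(0) = (-2*pi) - (0) = -2*pi.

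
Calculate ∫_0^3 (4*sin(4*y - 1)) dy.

Let u = 4*y - 1, so du = 4 dy. When y = 0, u = -1; when y = 3, u = 11.
The integral becomes ∫ sin(u) du from -1 to 11, with antiderivative -cos(u).
Back in y: F(y) = -cos(4*y - 1).
Then F(3) - F(0) = (-cos(11)) - (-cos(1)) = -cos(11) + cos(1).

-cos(11) + cos(1)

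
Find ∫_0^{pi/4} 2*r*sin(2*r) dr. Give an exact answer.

1/2

Integrate by parts once (u = r, dv = 2*sin(2*r) dr).
An antiderivative is F(r) = -r*cos(2*r) + sin(2*r)/2.
Then F(pi/4) - F(0) = (1/2) - (0) = 1/2.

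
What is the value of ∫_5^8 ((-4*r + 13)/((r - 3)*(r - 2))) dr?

Factor the denominator: r**2 - 5*r + 6 = (r - 2)(r - 3).
Partial fractions: (-4*r + 13)/((r - 3)*(r - 2)) = -5/(r - 2) + 1/(r - 3).
An antiderivative is F(r) = log(r - 3) - 5*log(r - 2).
Then F(8) - F(5) = (-5*log(3) - 5*log(2) + log(5)) - (-5*log(3) + log(2)) = log(5/64).

log(5/64)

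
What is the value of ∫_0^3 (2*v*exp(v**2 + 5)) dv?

-exp(5) + exp(14)

Let u = v**2 + 5, so du = 2*v dv. When v = 0, u = 5; when v = 3, u = 14.
The integral becomes ∫ exp(u) du from 5 to 14, with antiderivative exp(u).
Back in v: F(v) = exp(v**2 + 5).
Then F(3) - F(0) = (exp(14)) - (exp(5)) = -exp(5) + exp(14).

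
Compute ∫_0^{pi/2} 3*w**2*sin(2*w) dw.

Integrate by parts twice (u = w^2, dv = 3*sin(2*w) dw).
An antiderivative is F(w) = -3*w**2*cos(2*w)/2 + 3*w*sin(2*w)/2 + 3*cos(2*w)/4.
Then F(pi/2) - F(0) = (-3/4 + 3*pi**2/8) - (3/4) = -3/2 + 3*pi**2/8.

-3/2 + 3*pi**2/8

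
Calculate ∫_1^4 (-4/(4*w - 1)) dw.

-log(5)

An antiderivative is F(w) = -log(4*w - 1).
Then F(4) - F(1) = (-log(15)) - (-log(3)) = -log(5).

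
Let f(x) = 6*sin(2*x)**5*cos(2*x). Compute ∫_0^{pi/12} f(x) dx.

1/128

Let u = sin(2*x), so du = 2*cos(2*x) dx. When x = 0, u = 0; when x = pi/12, u = 1/2.
The integral becomes 3·∫ u**5 du from 0 to 1/2, with antiderivative u**6/2.
Back in x: F(x) = sin(2*x)**6/2.
Then F(pi/12) - F(0) = (1/128) - (0) = 1/128.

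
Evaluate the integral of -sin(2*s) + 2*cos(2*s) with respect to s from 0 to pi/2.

An antiderivative is F(s) = sin(2*s) + cos(2*s)/2.
Then F(pi/2) - F(0) = (-1/2) - (1/2) = -1.

-1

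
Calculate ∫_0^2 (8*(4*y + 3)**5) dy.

Let u = 4*y + 3, so du = 4 dy. When y = 0, u = 3; when y = 2, u = 11.
The integral becomes 2·∫ u**5 du from 3 to 11, with antiderivative u**6/3.
Back in y: F(y) = (4*y + 3)**6/3.
Then F(2) - F(0) = (1771561/3) - (243) = 1770832/3.

1770832/3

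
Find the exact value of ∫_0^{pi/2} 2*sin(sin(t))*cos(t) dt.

2 - 2*cos(1)

Let u = sin(t), so du = cos(t) dt. When t = 0, u = 0; when t = pi/2, u = 1.
The integral becomes 2·∫ sin(u) du from 0 to 1, with antiderivative -2*cos(u).
Back in t: F(t) = -2*cos(sin(t)).
Then F(pi/2) - F(0) = (-2*cos(1)) - (-2) = 2 - 2*cos(1).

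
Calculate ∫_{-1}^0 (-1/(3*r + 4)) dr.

An antiderivative is F(r) = -log(3*r + 4)/3.
Then F(0) - F(-1) = (-2*log(2)/3) - (0) = -2*log(2)/3.

-2*log(2)/3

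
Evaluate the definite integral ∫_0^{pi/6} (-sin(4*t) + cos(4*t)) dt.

-3/8 + sqrt(3)/8

An antiderivative is F(t) = sin(4*t)/4 + cos(4*t)/4.
Then F(pi/6) - F(0) = (-1/8 + sqrt(3)/8) - (1/4) = -3/8 + sqrt(3)/8.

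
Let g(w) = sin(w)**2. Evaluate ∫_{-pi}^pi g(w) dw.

pi

Use the identity sin^2(w) = (1 - cos(2*w))/2.
An antiderivative is F(w) = w/2 - sin(2*w)/4.
Then F(pi) - F(-pi) = (pi/2) - (-pi/2) = pi.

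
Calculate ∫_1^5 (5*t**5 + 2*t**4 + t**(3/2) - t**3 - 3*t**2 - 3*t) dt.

10*sqrt(5) + 69766/5

By the power rule, an antiderivative is F(t) = 5*t**6/6 + 2*t**(5/2)/5 + 2*t**5/5 - t**4/4 - t**3 - 3*t**2/2.
Then F(5) - F(1) = (10*sqrt(5) + 167425/12) - (-67/60) = 10*sqrt(5) + 69766/5.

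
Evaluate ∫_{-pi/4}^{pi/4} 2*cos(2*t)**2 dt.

Use the identity cos^2(2*t) = (1 + cos(4*t))/2.
An antiderivative is F(t) = t + sin(4*t)/4.
Then F(pi/4) - F(-pi/4) = (pi/4) - (-pi/4) = pi/2.

pi/2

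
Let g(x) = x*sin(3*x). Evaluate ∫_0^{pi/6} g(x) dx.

Integrate by parts once (u = x, dv = sin(3*x) dx).
An antiderivative is F(x) = -x*cos(3*x)/3 + sin(3*x)/9.
Then F(pi/6) - F(0) = (1/9) - (0) = 1/9.

1/9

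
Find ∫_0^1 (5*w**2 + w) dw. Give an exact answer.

13/6

By the power rule, an antiderivative is F(w) = 5*w**3/3 + w**2/2.
Then F(1) - F(0) = (13/6) - (0) = 13/6.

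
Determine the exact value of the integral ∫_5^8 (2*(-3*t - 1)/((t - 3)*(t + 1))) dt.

Factor the denominator: t**2 - 2*t - 3 = (t + 1)(t - 3).
Partial fractions: 2*(-3*t - 1)/((t - 3)*(t + 1)) = -1/(t + 1) - 5/(t - 3).
An antiderivative is F(t) = -5*log(t - 3) - log(t + 1).
Then F(8) - F(5) = (-5*log(5) - 2*log(3)) - (-6*log(2) - log(3)) = -5*log(5) - log(3) + 6*log(2).

-5*log(5) - log(3) + 6*log(2)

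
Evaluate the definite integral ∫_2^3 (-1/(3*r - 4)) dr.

An antiderivative is F(r) = -log(3*r - 4)/3.
Then F(3) - F(2) = (-log(5)/3) - (-log(2)/3) = -log(5)/3 + log(2)/3.

-log(5)/3 + log(2)/3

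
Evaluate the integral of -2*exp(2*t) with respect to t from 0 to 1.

1 - exp(2)

An antiderivative is F(t) = -exp(2*t).
Then F(1) - F(0) = (-exp(2)) - (-1) = 1 - exp(2).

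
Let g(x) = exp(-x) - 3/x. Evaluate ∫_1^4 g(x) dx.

An antiderivative is F(x) = -3*log(x) - exp(-x).
Then F(4) - F(1) = (-6*log(2) - exp(-4)) - (-exp(-1)) = -6*log(2) - exp(-4) + exp(-1).

-6*log(2) - exp(-4) + exp(-1)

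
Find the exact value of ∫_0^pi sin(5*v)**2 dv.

Use the identity sin^2(5*v) = (1 - cos(10*v))/2.
An antiderivative is F(v) = v/2 - sin(10*v)/20.
Then F(pi) - F(0) = (pi/2) - (0) = pi/2.

pi/2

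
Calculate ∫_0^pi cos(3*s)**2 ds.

Use the identity cos^2(3*s) = (1 + cos(6*s))/2.
An antiderivative is F(s) = s/2 + sin(6*s)/12.
Then F(pi) - F(0) = (pi/2) - (0) = pi/2.

pi/2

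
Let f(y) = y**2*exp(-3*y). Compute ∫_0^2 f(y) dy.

2/27 - 50*exp(-6)/27

Integrate by parts twice (u = y^2, dv = exp(-3*y) dy).
An antiderivative is F(y) = (-9*y**2 - 6*y - 2)*exp(-3*y)/27.
Then F(2) - F(0) = (-50*exp(-6)/27) - (-2/27) = 2/27 - 50*exp(-6)/27.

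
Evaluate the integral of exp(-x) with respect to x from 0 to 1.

1 - exp(-1)

An antiderivative is F(x) = -exp(-x).
Then F(1) - F(0) = (-exp(-1)) - (-1) = 1 - exp(-1).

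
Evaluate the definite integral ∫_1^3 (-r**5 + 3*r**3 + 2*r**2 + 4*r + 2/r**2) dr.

-80/3

By the power rule, an antiderivative is F(r) = -r**6/6 + 3*r**4/4 + 2*r**3/3 + 2*r**2 - 2/r.
Then F(3) - F(1) = (-305/12) - (5/4) = -80/3.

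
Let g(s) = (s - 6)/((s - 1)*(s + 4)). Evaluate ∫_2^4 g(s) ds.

log(16/27)

Factor the denominator: s**2 + 3*s - 4 = (s + 4)(s - 1).
Partial fractions: (s - 6)/((s - 1)*(s + 4)) = 2/(s + 4) - 1/(s - 1).
An antiderivative is F(s) = -log(s - 1) + 2*log(s + 4).
Then F(4) - F(2) = (log(64/3)) - (log(36)) = log(16/27).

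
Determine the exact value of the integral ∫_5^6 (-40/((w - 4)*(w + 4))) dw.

-10*log(3) + 5*log(5)

Factor the denominator: w**2 - 16 = (w + 4)(w - 4).
Partial fractions: -40/((w - 4)*(w + 4)) = 5/(w + 4) - 5/(w - 4).
An antiderivative is F(w) = -5*log(w - 4) + 5*log(w + 4).
Then F(6) - F(5) = (5*log(5)) - (10*log(3)) = -10*log(3) + 5*log(5).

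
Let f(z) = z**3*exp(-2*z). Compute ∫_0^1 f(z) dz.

Integrate by parts 3 times (u = z^3, dv = exp(-2*z) dz).
An antiderivative is F(z) = (-4*z**3 - 6*z**2 - 6*z - 3)*exp(-2*z)/8.
Then F(1) - F(0) = (-19*exp(-2)/8) - (-3/8) = 3/8 - 19*exp(-2)/8.

3/8 - 19*exp(-2)/8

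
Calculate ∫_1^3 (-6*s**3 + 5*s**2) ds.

By the power rule, an antiderivative is F(s) = -3*s**4/2 + 5*s**3/3.
Then F(3) - F(1) = (-153/2) - (1/6) = -230/3.

-230/3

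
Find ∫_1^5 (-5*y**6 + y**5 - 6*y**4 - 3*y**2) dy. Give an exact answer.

-1997508/35

By the power rule, an antiderivative is F(y) = -5*y**7/7 + y**6/6 - 6*y**5/5 - y**3.
Then F(5) - F(1) = (-2397125/42) - (-577/210) = -1997508/35.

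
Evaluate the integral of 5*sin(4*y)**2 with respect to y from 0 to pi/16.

-5/16 + 5*pi/32

Use the identity sin^2(4*y) = (1 - cos(8*y))/2.
An antiderivative is F(y) = 5*y/2 - 5*sin(8*y)/16.
Then F(pi/16) - F(0) = (-5/16 + 5*pi/32) - (0) = -5/16 + 5*pi/32.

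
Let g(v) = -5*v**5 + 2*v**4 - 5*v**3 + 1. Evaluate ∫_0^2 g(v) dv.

By the power rule, an antiderivative is F(v) = -5*v**6/6 + 2*v**5/5 - 5*v**4/4 + v.
Then F(2) - F(0) = (-878/15) - (0) = -878/15.

-878/15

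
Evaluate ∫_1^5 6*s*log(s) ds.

-36 + 75*log(5)

Integrate by parts once (u = ln s, dv = 6*s ds).
An antiderivative is F(s) = 3*s**2*(2*log(s) - 1)/2.
Then F(5) - F(1) = (-75/2 + 75*log(5)) - (-3/2) = -36 + 75*log(5).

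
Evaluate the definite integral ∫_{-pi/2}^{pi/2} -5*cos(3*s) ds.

10/3

An antiderivative is F(s) = -5*sin(3*s)/3.
Then F(pi/2) - F(-pi/2) = (5/3) - (-5/3) = 10/3.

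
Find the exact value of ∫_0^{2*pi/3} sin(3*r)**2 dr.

Use the identity sin^2(3*r) = (1 - cos(6*r))/2.
An antiderivative is F(r) = r/2 - sin(6*r)/12.
Then F(2*pi/3) - F(0) = (pi/3) - (0) = pi/3.

pi/3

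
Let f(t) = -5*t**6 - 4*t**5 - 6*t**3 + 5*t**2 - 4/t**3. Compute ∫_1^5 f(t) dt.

By the power rule, an antiderivative is F(t) = -5*t**7/7 - 2*t**6/3 - 3*t**4/2 + 5*t**3/3 + 2/t**2.
Then F(5) - F(1) = (-70296791/1050) - (11/14) = -35148808/525.

-35148808/525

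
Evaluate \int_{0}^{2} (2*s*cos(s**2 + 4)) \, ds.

-sin(4) + sin(8)

Let u = s**2 + 4, so du = 2*s ds. When s = 0, u = 4; when s = 2, u = 8.
The integral becomes ∫ cos(u) du from 4 to 8, with antiderivative sin(u).
Back in s: F(s) = sin(s**2 + 4).
Then F(2) - F(0) = (sin(8)) - (sin(4)) = -sin(4) + sin(8).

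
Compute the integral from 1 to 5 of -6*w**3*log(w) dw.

234 - 1875*log(5)/2

Integrate by parts once (u = ln w, dv = -6*w**3 dw).
An antiderivative is F(w) = -3*w**4*(4*log(w) - 1)/8.
Then F(5) - F(1) = (1875/8 - 1875*log(5)/2) - (3/8) = 234 - 1875*log(5)/2.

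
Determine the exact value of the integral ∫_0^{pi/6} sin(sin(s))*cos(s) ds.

1 - cos(1/2)

Let u = sin(s), so du = cos(s) ds. When s = 0, u = 0; when s = pi/6, u = 1/2.
The integral becomes ∫ sin(u) du from 0 to 1/2, with antiderivative -cos(u).
Back in s: F(s) = -cos(sin(s)).
Then F(pi/6) - F(0) = (-cos(1/2)) - (-1) = 1 - cos(1/2).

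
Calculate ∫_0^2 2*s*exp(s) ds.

2 + 2*exp(2)

Integrate by parts once (u = s, dv = 2*exp(s) ds).
An antiderivative is F(s) = (2*s - 2)*exp(s).
Then F(2) - F(0) = (2*exp(2)) - (-2) = 2 + 2*exp(2).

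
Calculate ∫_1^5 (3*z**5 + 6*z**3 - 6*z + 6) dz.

8700

By the power rule, an antiderivative is F(z) = z**6/2 + 3*z**4/2 - 3*z**2 + 6*z.
Then F(5) - F(1) = (8705) - (5) = 8700.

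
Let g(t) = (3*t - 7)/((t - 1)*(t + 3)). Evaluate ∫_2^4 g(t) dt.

Factor the denominator: t**2 + 2*t - 3 = (t + 3)(t - 1).
Partial fractions: (3*t - 7)/((t - 1)*(t + 3)) = 4/(t + 3) - 1/(t - 1).
An antiderivative is F(t) = -log(t - 1) + 4*log(t + 3).
Then F(4) - F(2) = (-log(3) + 4*log(7)) - (4*log(5)) = -4*log(5) - log(3) + 4*log(7).

-4*log(5) - log(3) + 4*log(7)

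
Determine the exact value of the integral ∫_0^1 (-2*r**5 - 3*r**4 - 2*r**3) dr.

-43/30

By the power rule, an antiderivative is F(r) = -r**6/3 - 3*r**5/5 - r**4/2.
Then F(1) - F(0) = (-43/30) - (0) = -43/30.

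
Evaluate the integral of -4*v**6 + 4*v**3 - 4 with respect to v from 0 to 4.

By the power rule, an antiderivative is F(v) = -4*v**7/7 + v**4 - 4*v.
Then F(4) - F(0) = (-63856/7) - (0) = -63856/7.

-63856/7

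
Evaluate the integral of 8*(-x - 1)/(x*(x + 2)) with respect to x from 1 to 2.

-12*log(2) + 4*log(3)

Factor the denominator: x**2 + 2*x = (x + 2)x.
Partial fractions: 8*(-x - 1)/(x*(x + 2)) = -4/(x + 2) - 4/x.
An antiderivative is F(x) = -4*log(x) - 4*log(x + 2).
Then F(2) - F(1) = (-12*log(2)) - (-log(81)) = -12*log(2) + 4*log(3).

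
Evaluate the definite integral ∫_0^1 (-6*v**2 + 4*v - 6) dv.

-6

By the power rule, an antiderivative is F(v) = -2*v**3 + 2*v**2 - 6*v.
Then F(1) - F(0) = (-6) - (0) = -6.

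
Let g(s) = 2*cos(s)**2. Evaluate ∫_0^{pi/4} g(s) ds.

1/2 + pi/4

Use the identity cos^2(s) = (1 + cos(2*s))/2.
An antiderivative is F(s) = s + sin(2*s)/2.
Then F(pi/4) - F(0) = (1/2 + pi/4) - (0) = 1/2 + pi/4.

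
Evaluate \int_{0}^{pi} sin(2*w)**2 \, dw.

pi/2

Use the identity sin^2(2*w) = (1 - cos(4*w))/2.
An antiderivative is F(w) = w/2 - sin(4*w)/8.
Then F(pi) - F(0) = (pi/2) - (0) = pi/2.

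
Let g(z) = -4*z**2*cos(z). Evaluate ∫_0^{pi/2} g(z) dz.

8 - pi**2

Integrate by parts twice (u = z^2, dv = -4*cos(z) dz).
An antiderivative is F(z) = -4*z**2*sin(z) - 8*z*cos(z) + 8*sin(z).
Then F(pi/2) - F(0) = (8 - pi**2) - (0) = 8 - pi**2.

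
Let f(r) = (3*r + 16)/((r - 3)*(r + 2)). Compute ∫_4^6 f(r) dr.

Factor the denominator: r**2 - r - 6 = (r + 2)(r - 3).
Partial fractions: (3*r + 16)/((r - 3)*(r + 2)) = -2/(r + 2) + 5/(r - 3).
An antiderivative is F(r) = 5*log(r - 3) - 2*log(r + 2).
Then F(6) - F(4) = (-6*log(2) + 5*log(3)) - (-log(36)) = -4*log(2) + 7*log(3).

-4*log(2) + 7*log(3)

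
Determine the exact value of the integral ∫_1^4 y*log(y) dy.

-15/4 + 16*log(2)

Integrate by parts once (u = ln y, dv = y dy).
An antiderivative is F(y) = y**2*(2*log(y) - 1)/4.
Then F(4) - F(1) = (-4 + 16*log(2)) - (-1/4) = -15/4 + 16*log(2).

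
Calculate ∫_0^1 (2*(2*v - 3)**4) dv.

Let u = 2*v - 3, so du = 2 dv. When v = 0, u = -3; when v = 1, u = -1.
The integral becomes ∫ u**4 du from -3 to -1, with antiderivative u**5/5.
Back in v: F(v) = (2*v - 3)**5/5.
Then F(1) - F(0) = (-1/5) - (-243/5) = 242/5.

242/5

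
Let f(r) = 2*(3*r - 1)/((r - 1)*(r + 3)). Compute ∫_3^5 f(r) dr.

-5*log(3) + 11*log(2)

Factor the denominator: r**2 + 2*r - 3 = (r + 3)(r - 1).
Partial fractions: 2*(3*r - 1)/((r - 1)*(r + 3)) = 5/(r + 3) + 1/(r - 1).
An antiderivative is F(r) = log(r - 1) + 5*log(r + 3).
Then F(5) - F(3) = (17*log(2)) - (6*log(2) + 5*log(3)) = -5*log(3) + 11*log(2).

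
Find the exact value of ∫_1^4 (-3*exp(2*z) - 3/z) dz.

An antiderivative is F(z) = -3*exp(2*z)/2 - 3*log(z).
Then F(4) - F(1) = (-3*exp(8)/2 - log(64)) - (-3*exp(2)/2) = -3*exp(8)/2 - log(64) + 3*exp(2)/2.

-3*exp(8)/2 - log(64) + 3*exp(2)/2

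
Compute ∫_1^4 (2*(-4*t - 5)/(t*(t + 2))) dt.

Factor the denominator: t**2 + 2*t = (t + 2)t.
Partial fractions: 2*(-4*t - 5)/(t*(t + 2)) = -3/(t + 2) - 5/t.
An antiderivative is F(t) = -5*log(t) - 3*log(t + 2).
Then F(4) - F(1) = (-13*log(2) - 3*log(3)) - (-log(27)) = -13*log(2).

-13*log(2)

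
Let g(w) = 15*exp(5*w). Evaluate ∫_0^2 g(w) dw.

Let u = 5*w, so du = 5 dw. When w = 0, u = 0; when w = 2, u = 10.
The integral becomes 3·∫ exp(u) du from 0 to 10, with antiderivative 3*exp(u).
Back in w: F(w) = 3*exp(5*w).
Then F(2) - F(0) = (3*exp(10)) - (3) = -3 + 3*exp(10).

-3 + 3*exp(10)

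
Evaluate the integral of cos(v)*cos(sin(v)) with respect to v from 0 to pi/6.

Let u = sin(v), so du = cos(v) dv. When v = 0, u = 0; when v = pi/6, u = 1/2.
The integral becomes ∫ cos(u) du from 0 to 1/2, with antiderivative sin(u).
Back in v: F(v) = sin(sin(v)).
Then F(pi/6) - F(0) = (sin(1/2)) - (0) = sin(1/2).

sin(1/2)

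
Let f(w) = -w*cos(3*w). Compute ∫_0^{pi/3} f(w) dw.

2/9

Integrate by parts once (u = w, dv = -cos(3*w) dw).
An antiderivative is F(w) = -w*sin(3*w)/3 - cos(3*w)/9.
Then F(pi/3) - F(0) = (1/9) - (-1/9) = 2/9.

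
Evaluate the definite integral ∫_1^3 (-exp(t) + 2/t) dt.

An antiderivative is F(t) = -exp(t) + 2*log(t).
Then F(3) - F(1) = (-exp(3) + log(9)) - (-exp(1)) = -exp(3) + log(9) + exp(1).

-exp(3) + log(9) + exp(1)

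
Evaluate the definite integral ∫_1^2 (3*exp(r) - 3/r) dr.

-3*exp(1) - 3*log(2) + 3*exp(2)

An antiderivative is F(r) = 3*exp(r) - 3*log(r).
Then F(2) - F(1) = (-3*log(2) + 3*exp(2)) - (3*exp(1)) = -3*exp(1) - 3*log(2) + 3*exp(2).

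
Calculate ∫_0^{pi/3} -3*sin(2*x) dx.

-9/4

An antiderivative is F(x) = 3*cos(2*x)/2.
Then F(pi/3) - F(0) = (-3/4) - (3/2) = -9/4.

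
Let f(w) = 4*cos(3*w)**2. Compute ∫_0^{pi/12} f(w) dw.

1/3 + pi/6

Use the identity cos^2(3*w) = (1 + cos(6*w))/2.
An antiderivative is F(w) = 2*w + sin(6*w)/3.
Then F(pi/12) - F(0) = (1/3 + pi/6) - (0) = 1/3 + pi/6.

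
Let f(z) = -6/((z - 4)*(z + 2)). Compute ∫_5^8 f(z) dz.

Factor the denominator: z**2 - 2*z - 8 = (z + 2)(z - 4).
Partial fractions: -6/((z - 4)*(z + 2)) = 1/(z + 2) - 1/(z - 4).
An antiderivative is F(z) = -log(z - 4) + log(z + 2).
Then F(8) - F(5) = (log(5/2)) - (log(7)) = log(5/14).

log(5/14)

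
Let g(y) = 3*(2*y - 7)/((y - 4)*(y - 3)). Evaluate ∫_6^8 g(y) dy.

Factor the denominator: y**2 - 7*y + 12 = (y - 3)(y - 4).
Partial fractions: 3*(2*y - 7)/((y - 4)*(y - 3)) = 3/(y - 3) + 3/(y - 4).
An antiderivative is F(y) = 3*log(y - 4) + 3*log(y - 3).
Then F(8) - F(6) = (6*log(2) + 3*log(5)) - (3*log(2) + 3*log(3)) = -3*log(3) + 3*log(2) + 3*log(5).

-3*log(3) + 3*log(2) + 3*log(5)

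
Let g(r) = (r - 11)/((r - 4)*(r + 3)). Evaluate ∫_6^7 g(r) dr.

Factor the denominator: r**2 - r - 12 = (r + 3)(r - 4).
Partial fractions: (r - 11)/((r - 4)*(r + 3)) = 2/(r + 3) - 1/(r - 4).
An antiderivative is F(r) = -log(r - 4) + 2*log(r + 3).
Then F(7) - F(6) = (log(100/3)) - (log(81/2)) = -5*log(3) + 3*log(2) + 2*log(5).

-5*log(3) + 3*log(2) + 2*log(5)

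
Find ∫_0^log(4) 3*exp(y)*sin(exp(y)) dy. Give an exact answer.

Let u = exp(y), so du = exp(y) dy. When y = 0, u = 1; when y = log(4), u = 4.
The integral becomes 3·∫ sin(u) du from 1 to 4, with antiderivative -3*cos(u).
Back in y: F(y) = -3*cos(exp(y)).
Then F(log(4)) - F(0) = (-3*cos(4)) - (-3*cos(1)) = 3*cos(1) - 3*cos(4).

3*cos(1) - 3*cos(4)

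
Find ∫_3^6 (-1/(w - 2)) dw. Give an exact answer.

An antiderivative is F(w) = -log(w - 2).
Then F(6) - F(3) = (-log(4)) - (0) = -log(4).

-log(4)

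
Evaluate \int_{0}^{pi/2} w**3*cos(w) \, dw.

-3*pi + pi**3/8 + 6

Integrate by parts 3 times (u = w^3, dv = cos(w) dw).
An antiderivative is F(w) = w**3*sin(w) + 3*w**2*cos(w) - 6*w*sin(w) - 6*cos(w).
Then F(pi/2) - F(0) = (pi*(-24 + pi**2)/8) - (-6) = -3*pi + pi**3/8 + 6.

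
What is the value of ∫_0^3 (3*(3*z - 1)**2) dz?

171

Let u = 3*z - 1, so du = 3 dz. When z = 0, u = -1; when z = 3, u = 8.
The integral becomes ∫ u**2 du from -1 to 8, with antiderivative u**3/3.
Back in z: F(z) = (3*z - 1)**3/3.
Then F(3) - F(0) = (512/3) - (-1/3) = 171.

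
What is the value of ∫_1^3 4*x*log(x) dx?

Integrate by parts once (u = ln x, dv = 4*x dx).
An antiderivative is F(x) = x**2*(2*log(x) - 1).
Then F(3) - F(1) = (-9 + 18*log(3)) - (-1) = -8 + 18*log(3).

-8 + 18*log(3)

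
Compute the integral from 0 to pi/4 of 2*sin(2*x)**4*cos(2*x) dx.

1/5

Let u = sin(2*x), so du = 2*cos(2*x) dx. When x = 0, u = 0; when x = pi/4, u = 1.
The integral becomes ∫ u**4 du from 0 to 1, with antiderivative u**5/5.
Back in x: F(x) = sin(2*x)**5/5.
Then F(pi/4) - F(0) = (1/5) - (0) = 1/5.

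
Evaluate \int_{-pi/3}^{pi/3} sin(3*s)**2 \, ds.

Use the identity sin^2(3*s) = (1 - cos(6*s))/2.
An antiderivative is F(s) = s/2 - sin(6*s)/12.
Then F(pi/3) - F(-pi/3) = (pi/6) - (-pi/6) = pi/3.

pi/3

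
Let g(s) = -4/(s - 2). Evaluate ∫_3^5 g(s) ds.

An antiderivative is F(s) = -4*log(s - 2).
Then F(5) - F(3) = (-log(81)) - (0) = -log(81).

-log(81)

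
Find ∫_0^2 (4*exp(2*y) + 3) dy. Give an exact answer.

An antiderivative is F(y) = 2*exp(2*y) + 3*y.
Then F(2) - F(0) = (6 + 2*exp(4)) - (2) = 4 + 2*exp(4).

4 + 2*exp(4)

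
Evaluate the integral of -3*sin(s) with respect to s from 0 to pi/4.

-3 + 3*sqrt(2)/2

An antiderivative is F(s) = 3*cos(s).
Then F(pi/4) - F(0) = (3*sqrt(2)/2) - (3) = -3 + 3*sqrt(2)/2.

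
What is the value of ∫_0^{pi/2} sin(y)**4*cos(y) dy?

1/5

Let u = sin(y), so du = cos(y) dy. When y = 0, u = 0; when y = pi/2, u = 1.
The integral becomes ∫ u**4 du from 0 to 1, with antiderivative u**5/5.
Back in y: F(y) = sin(y)**5/5.
Then F(pi/2) - F(0) = (1/5) - (0) = 1/5.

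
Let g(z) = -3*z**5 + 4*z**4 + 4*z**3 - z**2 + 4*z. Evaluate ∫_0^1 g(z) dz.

89/30

By the power rule, an antiderivative is F(z) = -z**6/2 + 4*z**5/5 + z**4 - z**3/3 + 2*z**2.
Then F(1) - F(0) = (89/30) - (0) = 89/30.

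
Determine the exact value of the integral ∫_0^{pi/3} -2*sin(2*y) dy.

-3/2

An antiderivative is F(y) = cos(2*y).
Then F(pi/3) - F(0) = (-1/2) - (1) = -3/2.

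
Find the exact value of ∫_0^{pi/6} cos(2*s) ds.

An antiderivative is F(s) = sin(2*s)/2.
Then F(pi/6) - F(0) = (sqrt(3)/4) - (0) = sqrt(3)/4.

sqrt(3)/4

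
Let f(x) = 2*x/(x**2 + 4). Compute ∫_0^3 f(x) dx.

Let u = x**2 + 4, so du = 2*x dx. When x = 0, u = 4; when x = 3, u = 13.
The integral becomes ∫ 1/u du from 4 to 13, with antiderivative log(u).
Back in x: F(x) = log(x**2 + 4).
Then F(3) - F(0) = (log(13)) - (log(4)) = log(13/4).

log(13/4)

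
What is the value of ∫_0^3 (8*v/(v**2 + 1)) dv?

Let u = v**2 + 1, so du = 2*v dv. When v = 0, u = 1; when v = 3, u = 10.
The integral becomes 4·∫ 1/u du from 1 to 10, with antiderivative 4*log(u).
Back in v: F(v) = 4*log(v**2 + 1).
Then F(3) - F(0) = (4*log(2) + 4*log(5)) - (0) = 4*log(2) + 4*log(5).

4*log(2) + 4*log(5)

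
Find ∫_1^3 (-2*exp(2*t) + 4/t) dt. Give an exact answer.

-exp(6) + log(81) + exp(2)

An antiderivative is F(t) = -exp(2*t) + 4*log(t).
Then F(3) - F(1) = (-exp(6) + log(81)) - (-exp(2)) = -exp(6) + log(81) + exp(2).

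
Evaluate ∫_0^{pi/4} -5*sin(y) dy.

-5 + 5*sqrt(2)/2

An antiderivative is F(y) = 5*cos(y).
Then F(pi/4) - F(0) = (5*sqrt(2)/2) - (5) = -5 + 5*sqrt(2)/2.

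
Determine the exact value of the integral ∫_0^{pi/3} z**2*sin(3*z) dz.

Integrate by parts twice (u = z^2, dv = sin(3*z) dz).
An antiderivative is F(z) = -z**2*cos(3*z)/3 + 2*z*sin(3*z)/9 + 2*cos(3*z)/27.
Then F(pi/3) - F(0) = (-2/27 + pi**2/27) - (2/27) = -4/27 + pi**2/27.

-4/27 + pi**2/27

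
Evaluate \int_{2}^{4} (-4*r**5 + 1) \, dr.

-2686

By the power rule, an antiderivative is F(r) = -2*r**6/3 + r.
Then F(4) - F(2) = (-8180/3) - (-122/3) = -2686.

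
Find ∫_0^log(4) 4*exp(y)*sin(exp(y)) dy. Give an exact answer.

Let u = exp(y), so du = exp(y) dy. When y = 0, u = 1; when y = log(4), u = 4.
The integral becomes 4·∫ sin(u) du from 1 to 4, with antiderivative -4*cos(u).
Back in y: F(y) = -4*cos(exp(y)).
Then F(log(4)) - F(0) = (-4*cos(4)) - (-4*cos(1)) = 4*cos(1) - 4*cos(4).

4*cos(1) - 4*cos(4)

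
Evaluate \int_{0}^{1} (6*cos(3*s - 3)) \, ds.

Let u = 3*s - 3, so du = 3 ds. When s = 0, u = -3; when s = 1, u = 0.
The integral becomes 2·∫ cos(u) du from -3 to 0, with antiderivative 2*sin(u).
Back in s: F(s) = 2*sin(3*s - 3).
Then F(1) - F(0) = (0) - (-2*sin(3)) = 2*sin(3).

2*sin(3)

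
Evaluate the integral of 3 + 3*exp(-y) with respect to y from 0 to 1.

6 - 3*exp(-1)

An antiderivative is F(y) = 3*y - 3*exp(-y).
Then F(1) - F(0) = (3 - 3*exp(-1)) - (-3) = 6 - 3*exp(-1).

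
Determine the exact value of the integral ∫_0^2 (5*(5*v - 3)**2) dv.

370/3

Let u = 5*v - 3, so du = 5 dv. When v = 0, u = -3; when v = 2, u = 7.
The integral becomes ∫ u**2 du from -3 to 7, with antiderivative u**3/3.
Back in v: F(v) = (5*v - 3)**3/3.
Then F(2) - F(0) = (343/3) - (-9) = 370/3.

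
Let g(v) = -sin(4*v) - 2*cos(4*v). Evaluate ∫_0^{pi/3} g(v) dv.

-3/8 + sqrt(3)/4

An antiderivative is F(v) = -sin(4*v)/2 + cos(4*v)/4.
Then F(pi/3) - F(0) = (-1/8 + sqrt(3)/4) - (1/4) = -3/8 + sqrt(3)/4.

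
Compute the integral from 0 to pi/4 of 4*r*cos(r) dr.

-4 + sqrt(2)*pi/2 + 2*sqrt(2)

Integrate by parts once (u = r, dv = 4*cos(r) dr).
An antiderivative is F(r) = 4*r*sin(r) + 4*cos(r).
Then F(pi/4) - F(0) = (sqrt(2)*(pi + 4)/2) - (4) = -4 + sqrt(2)*pi/2 + 2*sqrt(2).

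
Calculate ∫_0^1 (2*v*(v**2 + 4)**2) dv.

Let u = v**2 + 4, so du = 2*v dv. When v = 0, u = 4; when v = 1, u = 5.
The integral becomes ∫ u**2 du from 4 to 5, with antiderivative u**3/3.
Back in v: F(v) = (v**2 + 4)**3/3.
Then F(1) - F(0) = (125/3) - (64/3) = 61/3.

61/3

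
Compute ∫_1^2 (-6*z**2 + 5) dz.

By the power rule, an antiderivative is F(z) = -2*z**3 + 5*z.
Then F(2) - F(1) = (-6) - (3) = -9.

-9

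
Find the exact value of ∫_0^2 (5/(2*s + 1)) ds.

5*log(5)/2

An antiderivative is F(s) = 5*log(2*s + 1)/2.
Then F(2) - F(0) = (5*log(5)/2) - (0) = 5*log(5)/2.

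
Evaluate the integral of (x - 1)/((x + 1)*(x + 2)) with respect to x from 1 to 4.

log(32/25)

Factor the denominator: x**2 + 3*x + 2 = (x + 2)(x + 1).
Partial fractions: (x - 1)/((x + 1)*(x + 2)) = 3/(x + 2) - 2/(x + 1).
An antiderivative is F(x) = -2*log(x + 1) + 3*log(x + 2).
Then F(4) - F(1) = (-2*log(5) + 3*log(2) + 3*log(3)) - (log(27/4)) = log(32/25).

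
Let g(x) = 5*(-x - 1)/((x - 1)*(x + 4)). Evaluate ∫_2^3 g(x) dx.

-3*log(7) + log(2) + 3*log(3)

Factor the denominator: x**2 + 3*x - 4 = (x + 4)(x - 1).
Partial fractions: 5*(-x - 1)/((x - 1)*(x + 4)) = -3/(x + 4) - 2/(x - 1).
An antiderivative is F(x) = -2*log(x - 1) - 3*log(x + 4).
Then F(3) - F(2) = (-3*log(7) - 2*log(2)) - (-3*log(3) - 3*log(2)) = -3*log(7) + log(2) + 3*log(3).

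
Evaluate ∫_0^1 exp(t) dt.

An antiderivative is F(t) = exp(t).
Then F(1) - F(0) = (E) - (1) = -1 + E.

-1 + E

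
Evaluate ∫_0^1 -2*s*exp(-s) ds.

-2 + 4*exp(-1)

Integrate by parts once (u = s, dv = -2*exp(-s) ds).
An antiderivative is F(s) = (2*s + 2)*exp(-s).
Then F(1) - F(0) = (4*exp(-1)) - (2) = -2 + 4*exp(-1).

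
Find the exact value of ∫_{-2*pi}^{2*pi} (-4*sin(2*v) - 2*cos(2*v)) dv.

An antiderivative is F(v) = -sin(2*v) + 2*cos(2*v).
Then F(2*pi) - F(-2*pi) = (2) - (2) = 0.

0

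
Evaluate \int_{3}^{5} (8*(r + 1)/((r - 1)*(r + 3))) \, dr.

Factor the denominator: r**2 + 2*r - 3 = (r + 3)(r - 1).
Partial fractions: 8*(r + 1)/((r - 1)*(r + 3)) = 4/(r + 3) + 4/(r - 1).
An antiderivative is F(r) = 4*log(r - 1) + 4*log(r + 3).
Then F(5) - F(3) = (20*log(2)) - (4*log(3) + 8*log(2)) = -4*log(3) + 12*log(2).

-4*log(3) + 12*log(2)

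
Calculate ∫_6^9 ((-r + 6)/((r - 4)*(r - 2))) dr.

Factor the denominator: r**2 - 6*r + 8 = (r - 2)(r - 4).
Partial fractions: (-r + 6)/((r - 4)*(r - 2)) = -2/(r - 2) + 1/(r - 4).
An antiderivative is F(r) = log(r - 4) - 2*log(r - 2).
Then F(9) - F(6) = (log(5/49)) - (-log(8)) = log(40/49).

log(40/49)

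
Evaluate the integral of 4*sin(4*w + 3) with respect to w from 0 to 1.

cos(3) - cos(7)

Let u = 4*w + 3, so du = 4 dw. When w = 0, u = 3; when w = 1, u = 7.
The integral becomes ∫ sin(u) du from 3 to 7, with antiderivative -cos(u).
Back in w: F(w) = -cos(4*w + 3).
Then F(1) - F(0) = (-cos(7)) - (-cos(3)) = cos(3) - cos(7).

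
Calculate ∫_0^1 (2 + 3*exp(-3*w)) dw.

An antiderivative is F(w) = 2*w - exp(-3*w).
Then F(1) - F(0) = (2 - exp(-3)) - (-1) = 3 - exp(-3).

3 - exp(-3)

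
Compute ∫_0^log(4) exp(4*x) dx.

Let u = exp(x), so du = exp(x) dx. When x = 0, u = 1; when x = log(4), u = 4.
The integral becomes ∫ u**3 du from 1 to 4, with antiderivative u**4/4.
Back in x: F(x) = exp(4*x)/4.
Then F(log(4)) - F(0) = (64) - (1/4) = 255/4.

255/4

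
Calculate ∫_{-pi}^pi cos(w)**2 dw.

Use the identity cos^2(w) = (1 + cos(2*w))/2.
An antiderivative is F(w) = w/2 + sin(2*w)/4.
Then F(pi) - F(-pi) = (pi/2) - (-pi/2) = pi.

pi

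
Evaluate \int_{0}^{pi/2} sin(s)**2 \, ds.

Use the identity sin^2(s) = (1 - cos(2*s))/2.
An antiderivative is F(s) = s/2 - sin(2*s)/4.
Then F(pi/2) - F(0) = (pi/4) - (0) = pi/4.

pi/4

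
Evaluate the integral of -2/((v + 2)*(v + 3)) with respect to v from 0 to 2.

Factor the denominator: v**2 + 5*v + 6 = (v + 3)(v + 2).
Partial fractions: -2/((v + 2)*(v + 3)) = 2/(v + 3) - 2/(v + 2).
An antiderivative is F(v) = -2*log(v + 2) + 2*log(v + 3).
Then F(2) - F(0) = (log(25/16)) - (log(9/4)) = log(25/36).

log(25/36)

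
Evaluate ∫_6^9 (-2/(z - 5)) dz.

-log(16)

An antiderivative is F(z) = -2*log(z - 5).
Then F(9) - F(6) = (-log(16)) - (0) = -log(16).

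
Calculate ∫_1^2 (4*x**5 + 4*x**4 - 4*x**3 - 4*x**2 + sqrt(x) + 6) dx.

4*sqrt(2)/3 + 239/5

By the power rule, an antiderivative is F(x) = 2*x**6/3 + 4*x**5/5 - x**4 + 2*x**(3/2)/3 - 4*x**3/3 + 6*x.
Then F(2) - F(1) = (4*sqrt(2)/3 + 268/5) - (29/5) = 4*sqrt(2)/3 + 239/5.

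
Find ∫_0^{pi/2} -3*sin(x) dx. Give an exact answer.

-3

An antiderivative is F(x) = 3*cos(x).
Then F(pi/2) - F(0) = (0) - (3) = -3.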